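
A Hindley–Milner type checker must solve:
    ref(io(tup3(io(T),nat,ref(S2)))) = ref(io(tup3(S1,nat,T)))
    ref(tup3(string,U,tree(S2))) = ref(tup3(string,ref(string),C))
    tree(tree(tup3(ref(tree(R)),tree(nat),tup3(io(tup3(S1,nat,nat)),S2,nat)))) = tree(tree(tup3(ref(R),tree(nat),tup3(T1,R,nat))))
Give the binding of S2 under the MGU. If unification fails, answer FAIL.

Decompose ref/1: io(tup3(io(T),nat,ref(S2))) = io(tup3(S1,nat,T)).
Decompose io/1: tup3(io(T),nat,ref(S2)) = tup3(S1,nat,T).
Decompose tup3/3: io(T) = S1,  nat = nat,  ref(S2) = T.
Bind S1 := io(T); substituting into the one remaining equation that mentions S1 gives: tree(tree(tup3(ref(tree(R)),tree(nat),tup3(io(tup3(io(T),nat,nat)),S2,nat)))) = tree(tree(tup3(ref(R),tree(nat),tup3(T1,R,nat)))).
Delete trivial equation nat = nat.
Bind T := ref(S2); substituting into the one remaining equation that mentions T gives: tree(tree(tup3(ref(tree(R)),tree(nat),tup3(io(tup3(io(ref(S2)),nat,nat)),S2,nat)))) = tree(tree(tup3(ref(R),tree(nat),tup3(T1,R,nat)))). Substituting into the earlier binding gives S1 := io(ref(S2)).
Decompose ref/1: tup3(string,U,tree(S2)) = tup3(string,ref(string),C).
Decompose tup3/3: string = string,  U = ref(string),  tree(S2) = C.
Delete trivial equation string = string.
Bind U := ref(string); no other remaining equation mentions U.
Bind C := tree(S2); no other remaining equation mentions C.
Decompose tree/1: tree(tup3(ref(tree(R)),tree(nat),tup3(io(tup3(io(ref(S2)),nat,nat)),S2,nat))) = tree(tup3(ref(R),tree(nat),tup3(T1,R,nat))).
Decompose tree/1: tup3(ref(tree(R)),tree(nat),tup3(io(tup3(io(ref(S2)),nat,nat)),S2,nat)) = tup3(ref(R),tree(nat),tup3(T1,R,nat)).
Decompose tup3/3: ref(tree(R)) = ref(R),  tree(nat) = tree(nat),  tup3(io(tup3(io(ref(S2)),nat,nat)),S2,nat) = tup3(T1,R,nat).
Decompose ref/1: tree(R) = R.
Occurs check fails: R occurs in tree(R); the equation R = tree(R) has no finite solution.

FAIL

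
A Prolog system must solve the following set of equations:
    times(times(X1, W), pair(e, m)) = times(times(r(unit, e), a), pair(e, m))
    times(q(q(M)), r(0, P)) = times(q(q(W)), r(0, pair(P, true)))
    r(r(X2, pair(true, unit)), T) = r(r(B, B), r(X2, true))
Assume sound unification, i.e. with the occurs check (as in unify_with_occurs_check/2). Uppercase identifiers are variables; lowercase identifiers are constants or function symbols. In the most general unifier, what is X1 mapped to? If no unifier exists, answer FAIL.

FAIL

Decompose times/2: times(X1, W) = times(r(unit, e), a),  pair(e, m) = pair(e, m).
Decompose times/2: X1 = r(unit, e),  W = a.
Bind X1 := r(unit, e); no other remaining equation mentions X1.
Bind W := a; substituting into the one remaining equation that mentions W gives: times(q(q(M)), r(0, P)) = times(q(q(a)), r(0, pair(P, true))).
Delete trivial equation pair(e, m) = pair(e, m).
Decompose times/2: q(q(M)) = q(q(a)),  r(0, P) = r(0, pair(P, true)).
Decompose q/1: q(M) = q(a).
Decompose q/1: M = a.
Bind M := a; no other remaining equation mentions M.
Decompose r/2: 0 = 0,  P = pair(P, true).
Delete trivial equation 0 = 0.
Occurs check fails: P occurs in pair(P, true); the equation P = pair(P, true) has no finite solution.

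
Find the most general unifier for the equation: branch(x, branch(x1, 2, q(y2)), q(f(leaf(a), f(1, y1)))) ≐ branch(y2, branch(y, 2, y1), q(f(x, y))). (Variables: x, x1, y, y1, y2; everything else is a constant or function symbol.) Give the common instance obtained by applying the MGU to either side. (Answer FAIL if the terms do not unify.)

Decompose branch/3: x ≐ y2,  branch(x1, 2, q(y2)) ≐ branch(y, 2, y1),  q(f(leaf(a), f(1, y1))) ≐ q(f(x, y)).
Bind x := y2; substituting into the one remaining equation that mentions x gives: q(f(leaf(a), f(1, y1))) ≐ q(f(y2, y)).
Decompose branch/3: x1 ≐ y,  2 ≐ 2,  q(y2) ≐ y1.
Bind x1 := y; no other remaining equation mentions x1.
Delete trivial equation 2 ≐ 2.
Bind y1 := q(y2); substituting into the remaining equation gives: q(f(leaf(a), f(1, q(y2)))) ≐ q(f(y2, y)).
Decompose q/1: f(leaf(a), f(1, q(y2))) ≐ f(y2, y).
Decompose f/2: leaf(a) ≐ y2,  f(1, q(y2)) ≐ y.
Bind y2 := leaf(a); substituting into the remaining equation gives: f(1, q(leaf(a))) ≐ y. Substituting into the earlier bindings gives x := leaf(a), y1 := q(leaf(a)).
Bind y := f(1, q(leaf(a))). Substituting into the earlier binding gives x1 := f(1, q(leaf(a))).
Applying the MGU to either side gives branch(leaf(a), branch(f(1, q(leaf(a))), 2, q(leaf(a))), q(f(leaf(a), f(1, q(leaf(a)))))).

branch(leaf(a), branch(f(1, q(leaf(a))), 2, q(leaf(a))), q(f(leaf(a), f(1, q(leaf(a))))))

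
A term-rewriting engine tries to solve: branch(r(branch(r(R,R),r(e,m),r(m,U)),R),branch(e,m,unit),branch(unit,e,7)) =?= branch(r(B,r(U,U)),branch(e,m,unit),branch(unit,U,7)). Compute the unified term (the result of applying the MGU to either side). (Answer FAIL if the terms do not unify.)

branch(r(branch(r(r(e,e),r(e,e)),r(e,m),r(m,e)),r(e,e)),branch(e,m,unit),branch(unit,e,7))

Decompose branch/3: r(branch(r(R,R),r(e,m),r(m,U)),R) =?= r(B,r(U,U)),  branch(e,m,unit) =?= branch(e,m,unit),  branch(unit,e,7) =?= branch(unit,U,7).
Decompose r/2: branch(r(R,R),r(e,m),r(m,U)) =?= B,  R =?= r(U,U).
Bind B := branch(r(R,R),r(e,m),r(m,U)); no other remaining equation mentions B.
Bind R := r(U,U); no other remaining equation mentions R. Substituting into the earlier binding gives B := branch(r(r(U,U),r(U,U)),r(e,m),r(m,U)).
Delete trivial equation branch(e,m,unit) =?= branch(e,m,unit).
Decompose branch/3: unit =?= unit,  e =?= U,  7 =?= 7.
Delete trivial equation unit =?= unit.
Bind U := e; no other remaining equation mentions U. Substituting into the earlier bindings gives B := branch(r(r(e,e),r(e,e)),r(e,m),r(m,e)), R := r(e,e).
Delete trivial equation 7 =?= 7.
Applying the MGU to either side gives branch(r(branch(r(r(e,e),r(e,e)),r(e,m),r(m,e)),r(e,e)),branch(e,m,unit),branch(unit,e,7)).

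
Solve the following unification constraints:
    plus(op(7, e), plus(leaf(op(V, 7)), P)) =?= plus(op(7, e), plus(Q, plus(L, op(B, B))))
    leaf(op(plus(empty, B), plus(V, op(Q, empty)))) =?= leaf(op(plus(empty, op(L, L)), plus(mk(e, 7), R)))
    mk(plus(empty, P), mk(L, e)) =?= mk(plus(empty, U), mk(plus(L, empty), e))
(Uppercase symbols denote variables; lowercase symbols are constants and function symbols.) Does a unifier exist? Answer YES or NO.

NO

Decompose plus/2: op(7, e) =?= op(7, e),  plus(leaf(op(V, 7)), P) =?= plus(Q, plus(L, op(B, B))).
Delete trivial equation op(7, e) =?= op(7, e).
Decompose plus/2: leaf(op(V, 7)) =?= Q,  P =?= plus(L, op(B, B)).
Bind Q := leaf(op(V, 7)); substituting into the one remaining equation that mentions Q gives: leaf(op(plus(empty, B), plus(V, op(leaf(op(V, 7)), empty)))) =?= leaf(op(plus(empty, op(L, L)), plus(mk(e, 7), R))).
Bind P := plus(L, op(B, B)); substituting into the one remaining equation that mentions P gives: mk(plus(empty, plus(L, op(B, B))), mk(L, e)) =?= mk(plus(empty, U), mk(plus(L, empty), e)).
Decompose leaf/1: op(plus(empty, B), plus(V, op(leaf(op(V, 7)), empty))) =?= op(plus(empty, op(L, L)), plus(mk(e, 7), R)).
Decompose op/2: plus(empty, B) =?= plus(empty, op(L, L)),  plus(V, op(leaf(op(V, 7)), empty)) =?= plus(mk(e, 7), R).
Decompose plus/2: empty =?= empty,  B =?= op(L, L).
Delete trivial equation empty =?= empty.
Bind B := op(L, L); substituting into the one remaining equation that mentions B gives: mk(plus(empty, plus(L, op(op(L, L), op(L, L)))), mk(L, e)) =?= mk(plus(empty, U), mk(plus(L, empty), e)). Substituting into the earlier binding gives P := plus(L, op(op(L, L), op(L, L))).
Decompose plus/2: V =?= mk(e, 7),  op(leaf(op(V, 7)), empty) =?= R.
Bind V := mk(e, 7); substituting into the one remaining equation that mentions V gives: op(leaf(op(mk(e, 7), 7)), empty) =?= R. Substituting into the earlier binding gives Q := leaf(op(mk(e, 7), 7)).
Bind R := op(leaf(op(mk(e, 7), 7)), empty); no other remaining equation mentions R.
Decompose mk/2: plus(empty, plus(L, op(op(L, L), op(L, L)))) =?= plus(empty, U),  mk(L, e) =?= mk(plus(L, empty), e).
Decompose plus/2: empty =?= empty,  plus(L, op(op(L, L), op(L, L))) =?= U.
Delete trivial equation empty =?= empty.
Bind U := plus(L, op(op(L, L), op(L, L))); no other remaining equation mentions U.
Decompose mk/2: L =?= plus(L, empty),  e =?= e.
Occurs check fails: L occurs in plus(L, empty); the equation L =?= plus(L, empty) has no finite solution.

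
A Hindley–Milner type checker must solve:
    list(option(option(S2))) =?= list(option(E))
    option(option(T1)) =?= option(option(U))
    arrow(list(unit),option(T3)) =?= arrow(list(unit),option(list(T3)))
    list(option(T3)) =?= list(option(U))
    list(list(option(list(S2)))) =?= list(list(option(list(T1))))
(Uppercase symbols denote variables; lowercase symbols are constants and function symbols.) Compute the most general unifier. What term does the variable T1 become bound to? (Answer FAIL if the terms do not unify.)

FAIL

Decompose list/1: option(option(S2)) =?= option(E).
Decompose option/1: option(S2) =?= E.
Bind E := option(S2); no other remaining equation mentions E.
Decompose option/1: option(T1) =?= option(U).
Decompose option/1: T1 =?= U.
Bind T1 := U; substituting into the one remaining equation that mentions T1 gives: list(list(option(list(S2)))) =?= list(list(option(list(U)))).
Decompose arrow/2: list(unit) =?= list(unit),  option(T3) =?= option(list(T3)).
Delete trivial equation list(unit) =?= list(unit).
Decompose option/1: T3 =?= list(T3).
Occurs check fails: T3 occurs in list(T3); the equation T3 =?= list(T3) has no finite solution.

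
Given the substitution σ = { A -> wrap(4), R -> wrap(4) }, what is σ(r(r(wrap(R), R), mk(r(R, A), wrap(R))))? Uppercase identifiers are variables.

r(r(wrap(wrap(4)), wrap(4)), mk(r(wrap(4), wrap(4)), wrap(wrap(4))))

Replace each occurrence of A with wrap(4).
Replace each occurrence of R with wrap(4).
Result: r(r(wrap(wrap(4)), wrap(4)), mk(r(wrap(4), wrap(4)), wrap(wrap(4)))).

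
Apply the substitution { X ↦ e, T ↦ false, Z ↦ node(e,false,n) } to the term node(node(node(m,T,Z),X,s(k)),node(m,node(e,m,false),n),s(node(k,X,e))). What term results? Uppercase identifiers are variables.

node(node(node(m,false,node(e,false,n)),e,s(k)),node(m,node(e,m,false),n),s(node(k,e,e)))

Replace each occurrence of X with e.
Replace each occurrence of T with false.
Replace each occurrence of Z with node(e,false,n).
Result: node(node(node(m,false,node(e,false,n)),e,s(k)),node(m,node(e,m,false),n),s(node(k,e,e))).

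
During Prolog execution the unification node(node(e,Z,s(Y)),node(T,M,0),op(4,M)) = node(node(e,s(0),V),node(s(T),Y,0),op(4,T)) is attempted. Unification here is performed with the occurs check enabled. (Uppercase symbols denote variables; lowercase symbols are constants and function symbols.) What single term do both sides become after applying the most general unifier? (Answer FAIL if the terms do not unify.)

FAIL

Decompose node/3: node(e,Z,s(Y)) = node(e,s(0),V),  node(T,M,0) = node(s(T),Y,0),  op(4,M) = op(4,T).
Decompose node/3: e = e,  Z = s(0),  s(Y) = V.
Delete trivial equation e = e.
Bind Z := s(0); no other remaining equation mentions Z.
Bind V := s(Y); no other remaining equation mentions V.
Decompose node/3: T = s(T),  M = Y,  0 = 0.
Occurs check fails: T occurs in s(T); the equation T = s(T) has no finite solution.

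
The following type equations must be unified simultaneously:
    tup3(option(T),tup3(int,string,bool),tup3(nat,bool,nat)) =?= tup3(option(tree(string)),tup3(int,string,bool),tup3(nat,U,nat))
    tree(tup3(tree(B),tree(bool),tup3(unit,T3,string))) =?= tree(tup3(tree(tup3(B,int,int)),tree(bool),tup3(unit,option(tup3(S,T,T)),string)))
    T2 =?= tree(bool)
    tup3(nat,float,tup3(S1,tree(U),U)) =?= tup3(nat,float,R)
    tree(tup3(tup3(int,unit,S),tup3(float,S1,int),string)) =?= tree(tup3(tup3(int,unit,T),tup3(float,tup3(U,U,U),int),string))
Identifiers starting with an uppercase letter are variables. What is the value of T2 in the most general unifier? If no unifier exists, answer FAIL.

FAIL

Decompose tup3/3: option(T) =?= option(tree(string)),  tup3(int,string,bool) =?= tup3(int,string,bool),  tup3(nat,bool,nat) =?= tup3(nat,U,nat).
Decompose option/1: T =?= tree(string).
Bind T := tree(string); substituting into the 2 remaining equations that mention T gives: tree(tup3(tree(B),tree(bool),tup3(unit,T3,string))) =?= tree(tup3(tree(tup3(B,int,int)),tree(bool),tup3(unit,option(tup3(S,tree(string),tree(string))),string))),  tree(tup3(tup3(int,unit,S),tup3(float,S1,int),string)) =?= tree(tup3(tup3(int,unit,tree(string)),tup3(float,tup3(U,U,U),int),string)).
Delete trivial equation tup3(int,string,bool) =?= tup3(int,string,bool).
Decompose tup3/3: nat =?= nat,  bool =?= U,  nat =?= nat.
Delete trivial equation nat =?= nat.
Bind U := bool; substituting into the 2 remaining equations that mention U gives: tup3(nat,float,tup3(S1,tree(bool),bool)) =?= tup3(nat,float,R),  tree(tup3(tup3(int,unit,S),tup3(float,S1,int),string)) =?= tree(tup3(tup3(int,unit,tree(string)),tup3(float,tup3(bool,bool,bool),int),string)).
Delete trivial equation nat =?= nat.
Decompose tree/1: tup3(tree(B),tree(bool),tup3(unit,T3,string)) =?= tup3(tree(tup3(B,int,int)),tree(bool),tup3(unit,option(tup3(S,tree(string),tree(string))),string)).
Decompose tup3/3: tree(B) =?= tree(tup3(B,int,int)),  tree(bool) =?= tree(bool),  tup3(unit,T3,string) =?= tup3(unit,option(tup3(S,tree(string),tree(string))),string).
Decompose tree/1: B =?= tup3(B,int,int).
Occurs check fails: B occurs in tup3(B,int,int); the equation B =?= tup3(B,int,int) has no finite solution.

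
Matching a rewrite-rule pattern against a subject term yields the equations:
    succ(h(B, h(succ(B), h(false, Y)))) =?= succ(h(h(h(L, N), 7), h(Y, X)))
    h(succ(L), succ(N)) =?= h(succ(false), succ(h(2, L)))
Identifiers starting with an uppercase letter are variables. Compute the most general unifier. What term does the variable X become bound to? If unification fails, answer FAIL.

Decompose succ/1: h(B, h(succ(B), h(false, Y))) =?= h(h(h(L, N), 7), h(Y, X)).
Decompose h/2: B =?= h(h(L, N), 7),  h(succ(B), h(false, Y)) =?= h(Y, X).
Bind B := h(h(L, N), 7); substituting into the one remaining equation that mentions B gives: h(succ(h(h(L, N), 7)), h(false, Y)) =?= h(Y, X).
Decompose h/2: succ(h(h(L, N), 7)) =?= Y,  h(false, Y) =?= X.
Bind Y := succ(h(h(L, N), 7)); substituting into the one remaining equation that mentions Y gives: h(false, succ(h(h(L, N), 7))) =?= X.
Bind X := h(false, succ(h(h(L, N), 7))); no other remaining equation mentions X.
Decompose h/2: succ(L) =?= succ(false),  succ(N) =?= succ(h(2, L)).
Decompose succ/1: L =?= false.
Bind L := false; substituting into the remaining equation gives: succ(N) =?= succ(h(2, false)). Substituting into the earlier bindings gives B := h(h(false, N), 7), Y := succ(h(h(false, N), 7)), X := h(false, succ(h(h(false, N), 7))).
Decompose succ/1: N =?= h(2, false).
Bind N := h(2, false). Substituting into the earlier bindings gives B := h(h(false, h(2, false)), 7), Y := succ(h(h(false, h(2, false)), 7)), X := h(false, succ(h(h(false, h(2, false)), 7))).
MGU = { B -> h(h(false, h(2, false)), 7), Y -> succ(h(h(false, h(2, false)), 7)), X -> h(false, succ(h(h(false, h(2, false)), 7))), L -> false, N -> h(2, false) }, so X -> h(false, succ(h(h(false, h(2, false)), 7))).

h(false, succ(h(h(false, h(2, false)), 7)))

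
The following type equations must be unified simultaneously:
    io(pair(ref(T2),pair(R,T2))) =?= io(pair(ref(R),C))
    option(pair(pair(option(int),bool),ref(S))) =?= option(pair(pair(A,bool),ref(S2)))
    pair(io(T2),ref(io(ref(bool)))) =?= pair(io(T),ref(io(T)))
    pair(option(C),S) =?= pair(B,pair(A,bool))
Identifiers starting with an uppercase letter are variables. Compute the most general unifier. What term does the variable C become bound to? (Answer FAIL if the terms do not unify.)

Decompose io/1: pair(ref(T2),pair(R,T2)) =?= pair(ref(R),C).
Decompose pair/2: ref(T2) =?= ref(R),  pair(R,T2) =?= C.
Decompose ref/1: T2 =?= R.
Bind T2 := R; substituting into the 2 remaining equations that mention T2 gives: pair(R,R) =?= C,  pair(io(R),ref(io(ref(bool)))) =?= pair(io(T),ref(io(T))).
Bind C := pair(R,R); substituting into the one remaining equation that mentions C gives: pair(option(pair(R,R)),S) =?= pair(B,pair(A,bool)).
Decompose option/1: pair(pair(option(int),bool),ref(S)) =?= pair(pair(A,bool),ref(S2)).
Decompose pair/2: pair(option(int),bool) =?= pair(A,bool),  ref(S) =?= ref(S2).
Decompose pair/2: option(int) =?= A,  bool =?= bool.
Bind A := option(int); substituting into the one remaining equation that mentions A gives: pair(option(pair(R,R)),S) =?= pair(B,pair(option(int),bool)).
Delete trivial equation bool =?= bool.
Decompose ref/1: S =?= S2.
Bind S := S2; substituting into the one remaining equation that mentions S gives: pair(option(pair(R,R)),S2) =?= pair(B,pair(option(int),bool)).
Decompose pair/2: io(R) =?= io(T),  ref(io(ref(bool))) =?= ref(io(T)).
Decompose io/1: R =?= T.
Bind R := T; substituting into the one remaining equation that mentions R gives: pair(option(pair(T,T)),S2) =?= pair(B,pair(option(int),bool)). Substituting into the earlier bindings gives T2 := T, C := pair(T,T).
Decompose ref/1: io(ref(bool)) =?= io(T).
Decompose io/1: ref(bool) =?= T.
Bind T := ref(bool); substituting into the remaining equation gives: pair(option(pair(ref(bool),ref(bool))),S2) =?= pair(B,pair(option(int),bool)). Substituting into the earlier bindings gives T2 := ref(bool), C := pair(ref(bool),ref(bool)), R := ref(bool).
Decompose pair/2: option(pair(ref(bool),ref(bool))) =?= B,  S2 =?= pair(option(int),bool).
Bind B := option(pair(ref(bool),ref(bool))); no other remaining equation mentions B.
Bind S2 := pair(option(int),bool). Substituting into the earlier binding gives S := pair(option(int),bool).
MGU = { T2 -> ref(bool), C -> pair(ref(bool),ref(bool)), A -> option(int), S -> pair(option(int),bool), R -> ref(bool), T -> ref(bool), B -> option(pair(ref(bool),ref(bool))), S2 -> pair(option(int),bool) }, so C -> pair(ref(bool),ref(bool)).

pair(ref(bool),ref(bool))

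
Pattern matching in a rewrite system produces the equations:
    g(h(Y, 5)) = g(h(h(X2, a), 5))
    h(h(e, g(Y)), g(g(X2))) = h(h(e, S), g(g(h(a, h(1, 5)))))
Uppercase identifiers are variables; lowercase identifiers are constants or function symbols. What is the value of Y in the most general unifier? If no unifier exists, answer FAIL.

h(h(a, h(1, 5)), a)

Decompose g/1: h(Y, 5) = h(h(X2, a), 5).
Decompose h/2: Y = h(X2, a),  5 = 5.
Bind Y := h(X2, a); substituting into the one remaining equation that mentions Y gives: h(h(e, g(h(X2, a))), g(g(X2))) = h(h(e, S), g(g(h(a, h(1, 5))))).
Delete trivial equation 5 = 5.
Decompose h/2: h(e, g(h(X2, a))) = h(e, S),  g(g(X2)) = g(g(h(a, h(1, 5)))).
Decompose h/2: e = e,  g(h(X2, a)) = S.
Delete trivial equation e = e.
Bind S := g(h(X2, a)); no other remaining equation mentions S.
Decompose g/1: g(X2) = g(h(a, h(1, 5))).
Decompose g/1: X2 = h(a, h(1, 5)).
Bind X2 := h(a, h(1, 5)). Substituting into the earlier bindings gives Y := h(h(a, h(1, 5)), a), S := g(h(h(a, h(1, 5)), a)).
MGU = { Y := h(h(a, h(1, 5)), a), S := g(h(h(a, h(1, 5)), a)), X2 := h(a, h(1, 5)) }, so Y := h(h(a, h(1, 5)), a).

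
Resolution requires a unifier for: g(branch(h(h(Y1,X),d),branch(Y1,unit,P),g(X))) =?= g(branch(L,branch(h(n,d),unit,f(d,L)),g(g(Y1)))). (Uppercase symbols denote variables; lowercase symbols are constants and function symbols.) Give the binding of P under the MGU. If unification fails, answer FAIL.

Decompose g/1: branch(h(h(Y1,X),d),branch(Y1,unit,P),g(X)) =?= branch(L,branch(h(n,d),unit,f(d,L)),g(g(Y1))).
Decompose branch/3: h(h(Y1,X),d) =?= L,  branch(Y1,unit,P) =?= branch(h(n,d),unit,f(d,L)),  g(X) =?= g(g(Y1)).
Bind L := h(h(Y1,X),d); substituting into the one remaining equation that mentions L gives: branch(Y1,unit,P) =?= branch(h(n,d),unit,f(d,h(h(Y1,X),d))).
Decompose branch/3: Y1 =?= h(n,d),  unit =?= unit,  P =?= f(d,h(h(Y1,X),d)).
Bind Y1 := h(n,d); substituting into the 2 remaining equations that mention Y1 gives: P =?= f(d,h(h(h(n,d),X),d)),  g(X) =?= g(g(h(n,d))). Substituting into the earlier binding gives L := h(h(h(n,d),X),d).
Delete trivial equation unit =?= unit.
Bind P := f(d,h(h(h(n,d),X),d)); no other remaining equation mentions P.
Decompose g/1: X =?= g(h(n,d)).
Bind X := g(h(n,d)). Substituting into the earlier bindings gives L := h(h(h(n,d),g(h(n,d))),d), P := f(d,h(h(h(n,d),g(h(n,d))),d)).
MGU = { L -> h(h(h(n,d),g(h(n,d))),d), Y1 -> h(n,d), P -> f(d,h(h(h(n,d),g(h(n,d))),d)), X -> g(h(n,d)) }, so P -> f(d,h(h(h(n,d),g(h(n,d))),d)).

f(d,h(h(h(n,d),g(h(n,d))),d))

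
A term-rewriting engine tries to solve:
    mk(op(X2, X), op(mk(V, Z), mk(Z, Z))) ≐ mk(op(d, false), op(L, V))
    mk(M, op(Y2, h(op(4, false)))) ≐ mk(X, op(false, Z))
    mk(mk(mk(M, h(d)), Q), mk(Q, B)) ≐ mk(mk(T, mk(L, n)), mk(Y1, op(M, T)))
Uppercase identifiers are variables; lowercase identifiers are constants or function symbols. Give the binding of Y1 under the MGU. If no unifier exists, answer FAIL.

mk(mk(mk(h(op(4, false)), h(op(4, false))), h(op(4, false))), n)

Decompose mk/2: op(X2, X) ≐ op(d, false),  op(mk(V, Z), mk(Z, Z)) ≐ op(L, V).
Decompose op/2: X2 ≐ d,  X ≐ false.
Bind X2 := d; no other remaining equation mentions X2.
Bind X := false; substituting into the one remaining equation that mentions X gives: mk(M, op(Y2, h(op(4, false)))) ≐ mk(false, op(false, Z)).
Decompose op/2: mk(V, Z) ≐ L,  mk(Z, Z) ≐ V.
Bind L := mk(V, Z); substituting into the one remaining equation that mentions L gives: mk(mk(mk(M, h(d)), Q), mk(Q, B)) ≐ mk(mk(T, mk(mk(V, Z), n)), mk(Y1, op(M, T))).
Bind V := mk(Z, Z); substituting into the one remaining equation that mentions V gives: mk(mk(mk(M, h(d)), Q), mk(Q, B)) ≐ mk(mk(T, mk(mk(mk(Z, Z), Z), n)), mk(Y1, op(M, T))). Substituting into the earlier binding gives L := mk(mk(Z, Z), Z).
Decompose mk/2: M ≐ false,  op(Y2, h(op(4, false))) ≐ op(false, Z).
Bind M := false; substituting into the one remaining equation that mentions M gives: mk(mk(mk(false, h(d)), Q), mk(Q, B)) ≐ mk(mk(T, mk(mk(mk(Z, Z), Z), n)), mk(Y1, op(false, T))).
Decompose op/2: Y2 ≐ false,  h(op(4, false)) ≐ Z.
Bind Y2 := false; no other remaining equation mentions Y2.
Bind Z := h(op(4, false)); substituting into the remaining equation gives: mk(mk(mk(false, h(d)), Q), mk(Q, B)) ≐ mk(mk(T, mk(mk(mk(h(op(4, false)), h(op(4, false))), h(op(4, false))), n)), mk(Y1, op(false, T))). Substituting into the earlier bindings gives L := mk(mk(h(op(4, false)), h(op(4, false))), h(op(4, false))), V := mk(h(op(4, false)), h(op(4, false))).
Decompose mk/2: mk(mk(false, h(d)), Q) ≐ mk(T, mk(mk(mk(h(op(4, false)), h(op(4, false))), h(op(4, false))), n)),  mk(Q, B) ≐ mk(Y1, op(false, T)).
Decompose mk/2: mk(false, h(d)) ≐ T,  Q ≐ mk(mk(mk(h(op(4, false)), h(op(4, false))), h(op(4, false))), n).
Bind T := mk(false, h(d)); substituting into the one remaining equation that mentions T gives: mk(Q, B) ≐ mk(Y1, op(false, mk(false, h(d)))).
Bind Q := mk(mk(mk(h(op(4, false)), h(op(4, false))), h(op(4, false))), n); substituting into the remaining equation gives: mk(mk(mk(mk(h(op(4, false)), h(op(4, false))), h(op(4, false))), n), B) ≐ mk(Y1, op(false, mk(false, h(d)))).
Decompose mk/2: mk(mk(mk(h(op(4, false)), h(op(4, false))), h(op(4, false))), n) ≐ Y1,  B ≐ op(false, mk(false, h(d))).
Bind Y1 := mk(mk(mk(h(op(4, false)), h(op(4, false))), h(op(4, false))), n); no other remaining equation mentions Y1.
Bind B := op(false, mk(false, h(d))).
MGU = { X2 -> d, X -> false, L -> mk(mk(h(op(4, false)), h(op(4, false))), h(op(4, false))), V -> mk(h(op(4, false)), h(op(4, false))), M -> false, Y2 -> false, Z -> h(op(4, false)), T -> mk(false, h(d)), Q -> mk(mk(mk(h(op(4, false)), h(op(4, false))), h(op(4, false))), n), Y1 -> mk(mk(mk(h(op(4, false)), h(op(4, false))), h(op(4, false))), n), B -> op(false, mk(false, h(d))) }, so Y1 -> mk(mk(mk(h(op(4, false)), h(op(4, false))), h(op(4, false))), n).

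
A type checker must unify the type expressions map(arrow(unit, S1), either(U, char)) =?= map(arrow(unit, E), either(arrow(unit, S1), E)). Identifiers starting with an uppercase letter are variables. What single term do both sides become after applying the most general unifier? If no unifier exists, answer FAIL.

Decompose map/2: arrow(unit, S1) =?= arrow(unit, E),  either(U, char) =?= either(arrow(unit, S1), E).
Decompose arrow/2: unit =?= unit,  S1 =?= E.
Delete trivial equation unit =?= unit.
Bind S1 := E; substituting into the remaining equation gives: either(U, char) =?= either(arrow(unit, E), E).
Decompose either/2: U =?= arrow(unit, E),  char =?= E.
Bind U := arrow(unit, E); no other remaining equation mentions U.
Bind E := char. Substituting into the earlier bindings gives S1 := char, U := arrow(unit, char).
Applying the MGU to either side gives map(arrow(unit, char), either(arrow(unit, char), char)).

map(arrow(unit, char), either(arrow(unit, char), char))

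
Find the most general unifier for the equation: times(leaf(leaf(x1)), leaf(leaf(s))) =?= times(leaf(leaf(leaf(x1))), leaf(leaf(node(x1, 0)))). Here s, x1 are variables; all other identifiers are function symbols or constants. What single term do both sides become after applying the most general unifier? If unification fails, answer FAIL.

Decompose times/2: leaf(leaf(x1)) =?= leaf(leaf(leaf(x1))),  leaf(leaf(s)) =?= leaf(leaf(node(x1, 0))).
Decompose leaf/1: leaf(x1) =?= leaf(leaf(x1)).
Decompose leaf/1: x1 =?= leaf(x1).
Occurs check fails: x1 occurs in leaf(x1); the equation x1 =?= leaf(x1) has no finite solution.

FAIL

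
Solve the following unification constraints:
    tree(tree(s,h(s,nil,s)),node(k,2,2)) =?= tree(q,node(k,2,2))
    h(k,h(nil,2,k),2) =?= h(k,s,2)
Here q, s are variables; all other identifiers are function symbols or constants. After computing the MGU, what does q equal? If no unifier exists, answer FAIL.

tree(h(nil,2,k),h(h(nil,2,k),nil,h(nil,2,k)))

Decompose tree/2: tree(s,h(s,nil,s)) =?= q,  node(k,2,2) =?= node(k,2,2).
Bind q := tree(s,h(s,nil,s)); no other remaining equation mentions q.
Delete trivial equation node(k,2,2) =?= node(k,2,2).
Decompose h/3: k =?= k,  h(nil,2,k) =?= s,  2 =?= 2.
Delete trivial equation k =?= k.
Bind s := h(nil,2,k); no other remaining equation mentions s. Substituting into the earlier binding gives q := tree(h(nil,2,k),h(h(nil,2,k),nil,h(nil,2,k))).
Delete trivial equation 2 =?= 2.
MGU = { q := tree(h(nil,2,k),h(h(nil,2,k),nil,h(nil,2,k))), s := h(nil,2,k) }, so q := tree(h(nil,2,k),h(h(nil,2,k),nil,h(nil,2,k))).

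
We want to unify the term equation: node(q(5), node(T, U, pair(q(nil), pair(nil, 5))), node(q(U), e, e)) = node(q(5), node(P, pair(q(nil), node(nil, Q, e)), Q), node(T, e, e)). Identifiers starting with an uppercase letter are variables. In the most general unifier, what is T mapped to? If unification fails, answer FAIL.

q(pair(q(nil), node(nil, pair(q(nil), pair(nil, 5)), e)))

Decompose node/3: q(5) = q(5),  node(T, U, pair(q(nil), pair(nil, 5))) = node(P, pair(q(nil), node(nil, Q, e)), Q),  node(q(U), e, e) = node(T, e, e).
Delete trivial equation q(5) = q(5).
Decompose node/3: T = P,  U = pair(q(nil), node(nil, Q, e)),  pair(q(nil), pair(nil, 5)) = Q.
Bind T := P; substituting into the one remaining equation that mentions T gives: node(q(U), e, e) = node(P, e, e).
Bind U := pair(q(nil), node(nil, Q, e)); substituting into the one remaining equation that mentions U gives: node(q(pair(q(nil), node(nil, Q, e))), e, e) = node(P, e, e).
Bind Q := pair(q(nil), pair(nil, 5)); substituting into the remaining equation gives: node(q(pair(q(nil), node(nil, pair(q(nil), pair(nil, 5)), e))), e, e) = node(P, e, e). Substituting into the earlier binding gives U := pair(q(nil), node(nil, pair(q(nil), pair(nil, 5)), e)).
Decompose node/3: q(pair(q(nil), node(nil, pair(q(nil), pair(nil, 5)), e))) = P,  e = e,  e = e.
Bind P := q(pair(q(nil), node(nil, pair(q(nil), pair(nil, 5)), e))); no other remaining equation mentions P. Substituting into the earlier binding gives T := q(pair(q(nil), node(nil, pair(q(nil), pair(nil, 5)), e))).
Delete trivial equation e = e.
Delete trivial equation e = e.
MGU = { T := q(pair(q(nil), node(nil, pair(q(nil), pair(nil, 5)), e))), U := pair(q(nil), node(nil, pair(q(nil), pair(nil, 5)), e)), Q := pair(q(nil), pair(nil, 5)), P := q(pair(q(nil), node(nil, pair(q(nil), pair(nil, 5)), e))) }, so T := q(pair(q(nil), node(nil, pair(q(nil), pair(nil, 5)), e))).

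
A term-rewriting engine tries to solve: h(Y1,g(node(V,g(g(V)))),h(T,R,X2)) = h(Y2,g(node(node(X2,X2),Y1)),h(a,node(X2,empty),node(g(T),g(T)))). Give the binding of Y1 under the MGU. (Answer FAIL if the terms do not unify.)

g(g(node(node(g(a),g(a)),node(g(a),g(a)))))

Decompose h/3: Y1 = Y2,  g(node(V,g(g(V)))) = g(node(node(X2,X2),Y1)),  h(T,R,X2) = h(a,node(X2,empty),node(g(T),g(T))).
Bind Y1 := Y2; substituting into the one remaining equation that mentions Y1 gives: g(node(V,g(g(V)))) = g(node(node(X2,X2),Y2)).
Decompose g/1: node(V,g(g(V))) = node(node(X2,X2),Y2).
Decompose node/2: V = node(X2,X2),  g(g(V)) = Y2.
Bind V := node(X2,X2); substituting into the one remaining equation that mentions V gives: g(g(node(X2,X2))) = Y2.
Bind Y2 := g(g(node(X2,X2))); no other remaining equation mentions Y2. Substituting into the earlier binding gives Y1 := g(g(node(X2,X2))).
Decompose h/3: T = a,  R = node(X2,empty),  X2 = node(g(T),g(T)).
Bind T := a; substituting into the one remaining equation that mentions T gives: X2 = node(g(a),g(a)).
Bind R := node(X2,empty); no other remaining equation mentions R.
Bind X2 := node(g(a),g(a)). Substituting into the earlier bindings gives Y1 := g(g(node(node(g(a),g(a)),node(g(a),g(a))))), V := node(node(g(a),g(a)),node(g(a),g(a))), Y2 := g(g(node(node(g(a),g(a)),node(g(a),g(a))))), R := node(node(g(a),g(a)),empty).
MGU = { Y1 := g(g(node(node(g(a),g(a)),node(g(a),g(a))))), V := node(node(g(a),g(a)),node(g(a),g(a))), Y2 := g(g(node(node(g(a),g(a)),node(g(a),g(a))))), T := a, R := node(node(g(a),g(a)),empty), X2 := node(g(a),g(a)) }, so Y1 := g(g(node(node(g(a),g(a)),node(g(a),g(a))))).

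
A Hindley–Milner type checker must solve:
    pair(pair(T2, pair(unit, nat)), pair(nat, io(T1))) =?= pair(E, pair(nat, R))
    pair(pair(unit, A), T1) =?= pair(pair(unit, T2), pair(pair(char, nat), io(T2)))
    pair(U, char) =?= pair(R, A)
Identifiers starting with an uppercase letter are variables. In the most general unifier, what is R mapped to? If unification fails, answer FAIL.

io(pair(pair(char, nat), io(char)))

Decompose pair/2: pair(T2, pair(unit, nat)) =?= E,  pair(nat, io(T1)) =?= pair(nat, R).
Bind E := pair(T2, pair(unit, nat)); no other remaining equation mentions E.
Decompose pair/2: nat =?= nat,  io(T1) =?= R.
Delete trivial equation nat =?= nat.
Bind R := io(T1); substituting into the one remaining equation that mentions R gives: pair(U, char) =?= pair(io(T1), A).
Decompose pair/2: pair(unit, A) =?= pair(unit, T2),  T1 =?= pair(pair(char, nat), io(T2)).
Decompose pair/2: unit =?= unit,  A =?= T2.
Delete trivial equation unit =?= unit.
Bind A := T2; substituting into the one remaining equation that mentions A gives: pair(U, char) =?= pair(io(T1), T2).
Bind T1 := pair(pair(char, nat), io(T2)); substituting into the remaining equation gives: pair(U, char) =?= pair(io(pair(pair(char, nat), io(T2))), T2). Substituting into the earlier binding gives R := io(pair(pair(char, nat), io(T2))).
Decompose pair/2: U =?= io(pair(pair(char, nat), io(T2))),  char =?= T2.
Bind U := io(pair(pair(char, nat), io(T2))); no other remaining equation mentions U.
Bind T2 := char. Substituting into the earlier bindings gives E := pair(char, pair(unit, nat)), R := io(pair(pair(char, nat), io(char))), A := char, T1 := pair(pair(char, nat), io(char)), U := io(pair(pair(char, nat), io(char))).
MGU = { E -> pair(char, pair(unit, nat)), R -> io(pair(pair(char, nat), io(char))), A -> char, T1 -> pair(pair(char, nat), io(char)), U -> io(pair(pair(char, nat), io(char))), T2 -> char }, so R -> io(pair(pair(char, nat), io(char))).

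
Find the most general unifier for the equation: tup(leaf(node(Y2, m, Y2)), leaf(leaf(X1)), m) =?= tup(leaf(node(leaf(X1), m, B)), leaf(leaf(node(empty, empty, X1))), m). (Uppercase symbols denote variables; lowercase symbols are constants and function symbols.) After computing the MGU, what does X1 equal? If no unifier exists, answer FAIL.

FAIL

Decompose tup/3: leaf(node(Y2, m, Y2)) =?= leaf(node(leaf(X1), m, B)),  leaf(leaf(X1)) =?= leaf(leaf(node(empty, empty, X1))),  m =?= m.
Decompose leaf/1: node(Y2, m, Y2) =?= node(leaf(X1), m, B).
Decompose node/3: Y2 =?= leaf(X1),  m =?= m,  Y2 =?= B.
Bind Y2 := leaf(X1); substituting into the one remaining equation that mentions Y2 gives: leaf(X1) =?= B.
Delete trivial equation m =?= m.
Bind B := leaf(X1); no other remaining equation mentions B.
Decompose leaf/1: leaf(X1) =?= leaf(node(empty, empty, X1)).
Decompose leaf/1: X1 =?= node(empty, empty, X1).
Occurs check fails: X1 occurs in node(empty, empty, X1); the equation X1 =?= node(empty, empty, X1) has no finite solution.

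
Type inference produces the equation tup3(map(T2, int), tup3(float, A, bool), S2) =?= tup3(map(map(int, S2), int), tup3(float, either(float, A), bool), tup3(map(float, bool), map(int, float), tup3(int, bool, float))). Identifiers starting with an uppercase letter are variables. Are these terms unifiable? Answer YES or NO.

NO

Decompose tup3/3: map(T2, int) =?= map(map(int, S2), int),  tup3(float, A, bool) =?= tup3(float, either(float, A), bool),  S2 =?= tup3(map(float, bool), map(int, float), tup3(int, bool, float)).
Decompose map/2: T2 =?= map(int, S2),  int =?= int.
Bind T2 := map(int, S2); no other remaining equation mentions T2.
Delete trivial equation int =?= int.
Decompose tup3/3: float =?= float,  A =?= either(float, A),  bool =?= bool.
Delete trivial equation float =?= float.
Occurs check fails: A occurs in either(float, A); the equation A =?= either(float, A) has no finite solution.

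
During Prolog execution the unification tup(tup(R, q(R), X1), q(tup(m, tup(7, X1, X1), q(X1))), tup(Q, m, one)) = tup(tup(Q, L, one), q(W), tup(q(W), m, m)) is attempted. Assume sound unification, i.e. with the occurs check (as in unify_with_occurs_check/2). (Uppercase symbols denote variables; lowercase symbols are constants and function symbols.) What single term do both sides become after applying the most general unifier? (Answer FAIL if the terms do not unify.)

FAIL

Decompose tup/3: tup(R, q(R), X1) = tup(Q, L, one),  q(tup(m, tup(7, X1, X1), q(X1))) = q(W),  tup(Q, m, one) = tup(q(W), m, m).
Decompose tup/3: R = Q,  q(R) = L,  X1 = one.
Bind R := Q; substituting into the one remaining equation that mentions R gives: q(Q) = L.
Bind L := q(Q); no other remaining equation mentions L.
Bind X1 := one; substituting into the one remaining equation that mentions X1 gives: q(tup(m, tup(7, one, one), q(one))) = q(W).
Decompose q/1: tup(m, tup(7, one, one), q(one)) = W.
Bind W := tup(m, tup(7, one, one), q(one)); substituting into the remaining equation gives: tup(Q, m, one) = tup(q(tup(m, tup(7, one, one), q(one))), m, m).
Decompose tup/3: Q = q(tup(m, tup(7, one, one), q(one))),  m = m,  one = m.
Bind Q := q(tup(m, tup(7, one, one), q(one))); no other remaining equation mentions Q. Substituting into the earlier bindings gives R := q(tup(m, tup(7, one, one), q(one))), L := q(q(tup(m, tup(7, one, one), q(one)))).
Delete trivial equation m = m.
Clash: constants one and m differ; no unifier exists.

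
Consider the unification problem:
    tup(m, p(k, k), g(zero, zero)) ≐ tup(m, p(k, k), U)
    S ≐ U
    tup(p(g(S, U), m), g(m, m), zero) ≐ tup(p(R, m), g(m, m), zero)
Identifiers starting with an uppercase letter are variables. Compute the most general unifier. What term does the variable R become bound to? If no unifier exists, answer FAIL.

g(g(zero, zero), g(zero, zero))

Decompose tup/3: m ≐ m,  p(k, k) ≐ p(k, k),  g(zero, zero) ≐ U.
Delete trivial equation m ≐ m.
Delete trivial equation p(k, k) ≐ p(k, k).
Bind U := g(zero, zero); substituting into the remaining equations gives: S ≐ g(zero, zero),  tup(p(g(S, g(zero, zero)), m), g(m, m), zero) ≐ tup(p(R, m), g(m, m), zero).
Bind S := g(zero, zero); substituting into the remaining equation gives: tup(p(g(g(zero, zero), g(zero, zero)), m), g(m, m), zero) ≐ tup(p(R, m), g(m, m), zero).
Decompose tup/3: p(g(g(zero, zero), g(zero, zero)), m) ≐ p(R, m),  g(m, m) ≐ g(m, m),  zero ≐ zero.
Decompose p/2: g(g(zero, zero), g(zero, zero)) ≐ R,  m ≐ m.
Bind R := g(g(zero, zero), g(zero, zero)); no other remaining equation mentions R.
Delete trivial equation m ≐ m.
Delete trivial equation g(m, m) ≐ g(m, m).
Delete trivial equation zero ≐ zero.
MGU = { U -> g(zero, zero), S -> g(zero, zero), R -> g(g(zero, zero), g(zero, zero)) }, so R -> g(g(zero, zero), g(zero, zero)).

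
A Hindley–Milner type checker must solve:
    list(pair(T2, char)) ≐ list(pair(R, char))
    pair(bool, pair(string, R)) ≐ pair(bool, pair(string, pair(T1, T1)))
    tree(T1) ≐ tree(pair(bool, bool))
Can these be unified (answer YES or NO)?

Decompose list/1: pair(T2, char) ≐ pair(R, char).
Decompose pair/2: T2 ≐ R,  char ≐ char.
Bind T2 := R; no other remaining equation mentions T2.
Delete trivial equation char ≐ char.
Decompose pair/2: bool ≐ bool,  pair(string, R) ≐ pair(string, pair(T1, T1)).
Delete trivial equation bool ≐ bool.
Decompose pair/2: string ≐ string,  R ≐ pair(T1, T1).
Delete trivial equation string ≐ string.
Bind R := pair(T1, T1); no other remaining equation mentions R. Substituting into the earlier binding gives T2 := pair(T1, T1).
Decompose tree/1: T1 ≐ pair(bool, bool).
Bind T1 := pair(bool, bool). Substituting into the earlier bindings gives T2 := pair(pair(bool, bool), pair(bool, bool)), R := pair(pair(bool, bool), pair(bool, bool)).
No equations remain and no clash or occurs-check failure arose, so a unifier exists.

YES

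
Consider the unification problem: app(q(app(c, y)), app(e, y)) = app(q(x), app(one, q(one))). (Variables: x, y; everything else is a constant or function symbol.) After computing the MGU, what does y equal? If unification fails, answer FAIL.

FAIL

Decompose app/2: q(app(c, y)) = q(x),  app(e, y) = app(one, q(one)).
Decompose q/1: app(c, y) = x.
Bind x := app(c, y); no other remaining equation mentions x.
Decompose app/2: e = one,  y = q(one).
Clash: constants e and one differ; no unifier exists.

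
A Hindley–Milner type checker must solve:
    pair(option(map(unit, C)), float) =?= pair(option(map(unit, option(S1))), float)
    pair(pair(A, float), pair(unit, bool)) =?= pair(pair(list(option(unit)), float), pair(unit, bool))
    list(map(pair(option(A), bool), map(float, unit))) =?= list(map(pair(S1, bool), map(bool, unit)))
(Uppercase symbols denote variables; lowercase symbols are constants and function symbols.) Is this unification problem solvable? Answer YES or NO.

Decompose pair/2: option(map(unit, C)) =?= option(map(unit, option(S1))),  float =?= float.
Decompose option/1: map(unit, C) =?= map(unit, option(S1)).
Decompose map/2: unit =?= unit,  C =?= option(S1).
Delete trivial equation unit =?= unit.
Bind C := option(S1); no other remaining equation mentions C.
Delete trivial equation float =?= float.
Decompose pair/2: pair(A, float) =?= pair(list(option(unit)), float),  pair(unit, bool) =?= pair(unit, bool).
Decompose pair/2: A =?= list(option(unit)),  float =?= float.
Bind A := list(option(unit)); substituting into the one remaining equation that mentions A gives: list(map(pair(option(list(option(unit))), bool), map(float, unit))) =?= list(map(pair(S1, bool), map(bool, unit))).
Delete trivial equation float =?= float.
Delete trivial equation pair(unit, bool) =?= pair(unit, bool).
Decompose list/1: map(pair(option(list(option(unit))), bool), map(float, unit)) =?= map(pair(S1, bool), map(bool, unit)).
Decompose map/2: pair(option(list(option(unit))), bool) =?= pair(S1, bool),  map(float, unit) =?= map(bool, unit).
Decompose pair/2: option(list(option(unit))) =?= S1,  bool =?= bool.
Bind S1 := option(list(option(unit))); no other remaining equation mentions S1. Substituting into the earlier binding gives C := option(option(list(option(unit)))).
Delete trivial equation bool =?= bool.
Decompose map/2: float =?= bool,  unit =?= unit.
Clash: constants float and bool differ; no unifier exists.

NO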